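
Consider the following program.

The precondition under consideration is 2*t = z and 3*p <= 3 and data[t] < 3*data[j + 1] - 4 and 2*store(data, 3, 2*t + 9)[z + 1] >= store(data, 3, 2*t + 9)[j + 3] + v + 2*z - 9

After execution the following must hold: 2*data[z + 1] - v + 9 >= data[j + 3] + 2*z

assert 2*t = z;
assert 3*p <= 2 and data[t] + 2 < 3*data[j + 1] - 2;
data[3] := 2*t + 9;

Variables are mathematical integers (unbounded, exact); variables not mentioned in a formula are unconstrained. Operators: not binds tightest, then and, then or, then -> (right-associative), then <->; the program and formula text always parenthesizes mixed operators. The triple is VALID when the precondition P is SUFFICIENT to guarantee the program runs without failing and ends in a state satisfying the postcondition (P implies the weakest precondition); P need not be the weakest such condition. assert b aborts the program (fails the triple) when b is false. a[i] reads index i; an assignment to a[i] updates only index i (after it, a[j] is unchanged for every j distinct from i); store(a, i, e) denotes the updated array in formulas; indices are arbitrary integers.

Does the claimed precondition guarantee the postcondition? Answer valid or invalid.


Working backward. After the program, the postcondition 2*data[z + 1] - v + 9 >= data[j + 3] + 2*z must hold; in canonical form it is 2*data[z + 1] >= data[j + 3] + v + 2*z - 9.
Before data[3] := 2*t + 9: 2*store(data, 3, 2*t + 9)[z + 1] >= store(data, 3, 2*t + 9)[j + 3] + v + 2*z - 9
Before assert 3*p <= 2 and data[t] + 2 < 3*data[j + 1] - 2: 3*p <= 2 and data[t] < 3*data[j + 1] - 4 and 2*store(data, 3, 2*t + 9)[z + 1] >= store(data, 3, 2*t + 9)[j + 3] + v + 2*z - 9
Before assert 2*t = z: 2*t = z and 3*p <= 2 and data[t] < 3*data[j + 1] - 4 and 2*store(data, 3, 2*t + 9)[z + 1] >= store(data, 3, 2*t + 9)[j + 3] + v + 2*z - 9
The weakest precondition is 2*t = z and 3*p <= 2 and data[t] < 3*data[j + 1] - 4 and 2*store(data, 3, 2*t + 9)[z + 1] >= store(data, 3, 2*t + 9)[j + 3] + v + 2*z - 9.
Check whether 2*t = z and 3*p <= 3 and data[t] < 3*data[j + 1] - 4 and 2*store(data, 3, 2*t + 9)[z + 1] >= store(data, 3, 2*t + 9)[j + 3] + v + 2*z - 9 implies it.
Countermodel: at the initial state data = {[3] = 2, [4] = 1, [5] = 2, [9] = 2, elsewhere 2}, j = 2, p = 1, t = 4, v = -5, z = 8, the precondition holds but the weakest precondition fails.
Answer: invalid


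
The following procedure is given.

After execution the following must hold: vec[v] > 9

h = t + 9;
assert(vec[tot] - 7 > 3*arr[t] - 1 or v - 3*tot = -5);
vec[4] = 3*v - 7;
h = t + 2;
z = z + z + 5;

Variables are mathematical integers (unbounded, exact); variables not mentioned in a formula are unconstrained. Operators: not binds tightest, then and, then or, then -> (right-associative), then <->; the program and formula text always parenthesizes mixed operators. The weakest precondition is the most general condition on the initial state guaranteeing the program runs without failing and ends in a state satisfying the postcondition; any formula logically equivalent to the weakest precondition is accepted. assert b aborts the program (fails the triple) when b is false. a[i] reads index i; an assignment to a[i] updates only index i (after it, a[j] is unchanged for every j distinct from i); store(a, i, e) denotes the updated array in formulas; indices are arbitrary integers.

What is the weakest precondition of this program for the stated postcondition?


Working backward. After the program, vec[v] > 9 must hold.
Before z := z + z + 5: vec[v] > 9
Before h := t + 2: vec[v] > 9
Before vec[4] := 3*v - 7: store(vec, 4, 3*v - 7)[v] > 9
Before assert vec[tot] - 7 > 3*arr[t] - 1 or v - 3*tot = -5: (vec[tot] > 3*arr[t] + 6 or v = 3*tot - 5) and store(vec, 4, 3*v - 7)[v] > 9
Before h := t + 9: (vec[tot] > 3*arr[t] + 6 or v = 3*tot - 5) and store(vec, 4, 3*v - 7)[v] > 9
Answer: WP = (vec[tot] > 3*arr[t] + 6 or v = 3*tot - 5) and store(vec, 4, 3*v - 7)[v] > 9


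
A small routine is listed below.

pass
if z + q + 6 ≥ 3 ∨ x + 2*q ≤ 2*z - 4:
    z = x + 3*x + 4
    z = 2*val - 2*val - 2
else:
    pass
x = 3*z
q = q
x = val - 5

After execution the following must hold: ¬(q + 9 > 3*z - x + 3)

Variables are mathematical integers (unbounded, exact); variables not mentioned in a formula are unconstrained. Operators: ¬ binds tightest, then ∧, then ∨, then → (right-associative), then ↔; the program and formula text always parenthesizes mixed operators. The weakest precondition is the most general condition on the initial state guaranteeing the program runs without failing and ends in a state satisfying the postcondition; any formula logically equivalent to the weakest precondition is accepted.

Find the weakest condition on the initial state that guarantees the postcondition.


Working backward. After the program, the postcondition ¬(q + 9 > 3*z - x + 3) must hold; in canonical form it is ¬(q + x > 3*z - 6).
Before x := val - 5: ¬(q + val > 3*z - 1)
Before q := q: ¬(q + val > 3*z - 1)
Before x := 3*z: ¬(q + val > 3*z - 1)
Then branch requires ¬(q + val > -7); else branch requires ¬(q + val > 3*z - 1).
Before the if: ((q + z ≥ -3 ∨ 2*q + x ≤ 2*z - 4) → (¬(q + val > -7))) ∧ ((¬(q + z ≥ -3 ∨ 2*q + x ≤ 2*z - 4)) → (¬(q + val > 3*z - 1)))
Before skip: ((q + z ≥ -3 ∨ 2*q + x ≤ 2*z - 4) → (¬(q + val > -7))) ∧ ((¬(q + z ≥ -3 ∨ 2*q + x ≤ 2*z - 4)) → (¬(q + val > 3*z - 1)))
Answer: WP = ((q + z ≥ -3 ∨ 2*q + x ≤ 2*z - 4) → (¬(q + val > -7))) ∧ ((¬(q + z ≥ -3 ∨ 2*q + x ≤ 2*z - 4)) → (¬(q + val > 3*z - 1)))


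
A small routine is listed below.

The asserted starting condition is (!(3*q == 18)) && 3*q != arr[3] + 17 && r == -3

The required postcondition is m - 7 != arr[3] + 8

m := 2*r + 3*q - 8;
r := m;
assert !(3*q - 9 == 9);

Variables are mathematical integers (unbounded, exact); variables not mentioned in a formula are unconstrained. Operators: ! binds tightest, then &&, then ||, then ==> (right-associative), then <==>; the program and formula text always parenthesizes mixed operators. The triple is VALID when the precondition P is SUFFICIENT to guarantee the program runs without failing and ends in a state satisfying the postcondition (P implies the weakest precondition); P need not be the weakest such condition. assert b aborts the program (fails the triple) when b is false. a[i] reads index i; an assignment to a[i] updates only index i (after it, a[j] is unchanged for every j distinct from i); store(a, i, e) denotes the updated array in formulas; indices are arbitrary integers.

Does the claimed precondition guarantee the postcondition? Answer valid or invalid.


Working backward. After the program, the postcondition m - 7 != arr[3] + 8 must hold; in canonical form it is m != arr[3] + 15.
Before assert !(3*q - 9 == 9): (!(3*q == 18)) && m != arr[3] + 15
Before r := m: (!(3*q == 18)) && m != arr[3] + 15
Before m := 2*r + 3*q - 8: (!(3*q == 18)) && 3*q + 2*r != arr[3] + 23
The weakest precondition is (!(3*q == 18)) && 3*q + 2*r != arr[3] + 23.
Check whether (!(3*q == 18)) && 3*q != arr[3] + 17 && r == -3 implies it.
Countermodel: at the initial state arr = {[3] = -14, elsewhere -14}, q = 5, r = -3, the precondition holds but the weakest precondition fails.
Answer: invalid


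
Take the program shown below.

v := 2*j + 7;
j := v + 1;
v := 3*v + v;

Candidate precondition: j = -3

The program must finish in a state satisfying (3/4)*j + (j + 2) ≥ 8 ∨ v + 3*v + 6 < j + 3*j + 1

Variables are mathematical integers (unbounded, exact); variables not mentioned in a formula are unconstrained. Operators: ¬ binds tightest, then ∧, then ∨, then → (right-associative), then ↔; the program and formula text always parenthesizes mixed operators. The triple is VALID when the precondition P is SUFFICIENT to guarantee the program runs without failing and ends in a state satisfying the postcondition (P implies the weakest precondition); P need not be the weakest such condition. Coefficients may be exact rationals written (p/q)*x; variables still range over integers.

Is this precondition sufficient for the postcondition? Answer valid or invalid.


Working backward. After the program, the postcondition (3/4)*j + (j + 2) ≥ 8 ∨ v + 3*v + 6 < j + 3*j + 1 must hold; in canonical form it is (7/4)*j ≥ 6 ∨ 4*v < 4*j - 5.
Before v := 3*v + v: (7/4)*j ≥ 6 ∨ 16*v < 4*j - 5
Before j := v + 1: (7/4)*v ≥ 17/4 ∨ 12*v < -1
Before v := 2*j + 7: (7/2)*j ≥ -8 ∨ 24*j < -85
The weakest precondition is (7/2)*j ≥ -8 ∨ 24*j < -85.
Check whether j = -3 implies it.
Countermodel: at the initial state j = -3, the precondition holds but the weakest precondition fails.
Answer: invalid


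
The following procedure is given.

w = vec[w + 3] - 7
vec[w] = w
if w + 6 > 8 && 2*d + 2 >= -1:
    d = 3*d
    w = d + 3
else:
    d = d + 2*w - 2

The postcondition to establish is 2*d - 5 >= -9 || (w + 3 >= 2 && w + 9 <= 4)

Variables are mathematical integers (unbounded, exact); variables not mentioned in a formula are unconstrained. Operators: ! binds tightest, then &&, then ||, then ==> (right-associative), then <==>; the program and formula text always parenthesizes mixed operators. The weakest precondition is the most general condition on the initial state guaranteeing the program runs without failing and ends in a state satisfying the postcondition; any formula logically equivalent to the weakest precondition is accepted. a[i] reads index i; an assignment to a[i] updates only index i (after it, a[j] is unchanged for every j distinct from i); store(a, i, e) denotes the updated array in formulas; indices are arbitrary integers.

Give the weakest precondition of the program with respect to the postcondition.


Working backward. After the program, the postcondition 2*d - 5 >= -9 || (w + 3 >= 2 && w + 9 <= 4) must hold; in canonical form it is 2*d >= -4 || (w >= -1 && w <= -5).
Then branch requires 6*d >= -4 || (3*d >= -4 && 3*d <= -8); else branch requires 2*d + 4*w >= 0 || (w >= -1 && w <= -5).
Before the if: ((w > 2 && 2*d >= -3) ==> (6*d >= -4 || (3*d >= -4 && 3*d <= -8))) && ((!(w > 2 && 2*d >= -3)) ==> (2*d + 4*w >= 0 || (w >= -1 && w <= -5)))
Before vec[w] := w: ((w > 2 && 2*d >= -3) ==> (6*d >= -4 || (3*d >= -4 && 3*d <= -8))) && ((!(w > 2 && 2*d >= -3)) ==> (2*d + 4*w >= 0 || (w >= -1 && w <= -5)))
Before w := vec[w + 3] - 7: ((vec[w + 3] > 9 && 2*d >= -3) ==> (6*d >= -4 || (3*d >= -4 && 3*d <= -8))) && ((!(vec[w + 3] > 9 && 2*d >= -3)) ==> (4*vec[w + 3] + 2*d >= 28 || (vec[w + 3] >= 6 && vec[w + 3] <= 2)))
Answer: WP = ((vec[w + 3] > 9 && 2*d >= -3) ==> (6*d >= -4 || (3*d >= -4 && 3*d <= -8))) && ((!(vec[w + 3] > 9 && 2*d >= -3)) ==> (4*vec[w + 3] + 2*d >= 28 || (vec[w + 3] >= 6 && vec[w + 3] <= 2)))


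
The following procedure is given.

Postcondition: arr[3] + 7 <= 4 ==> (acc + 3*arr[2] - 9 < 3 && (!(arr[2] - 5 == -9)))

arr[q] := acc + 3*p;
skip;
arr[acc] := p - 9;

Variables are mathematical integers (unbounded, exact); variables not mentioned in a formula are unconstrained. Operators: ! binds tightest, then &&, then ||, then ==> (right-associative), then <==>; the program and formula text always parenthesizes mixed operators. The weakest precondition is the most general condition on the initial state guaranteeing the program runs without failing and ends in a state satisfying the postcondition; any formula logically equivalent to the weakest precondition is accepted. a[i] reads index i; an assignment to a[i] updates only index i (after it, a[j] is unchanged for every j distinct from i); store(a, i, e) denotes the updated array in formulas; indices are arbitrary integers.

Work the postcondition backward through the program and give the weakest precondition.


Working backward. After the program, the postcondition arr[3] + 7 <= 4 ==> (acc + 3*arr[2] - 9 < 3 && (!(arr[2] - 5 == -9))) must hold; in canonical form it is arr[3] <= -3 ==> (3*arr[2] + acc < 12 && (!(arr[2] == -4))).
Before arr[acc] := p - 9: store(arr, acc, p - 9)[3] <= -3 ==> (3*store(arr, acc, p - 9)[2] + acc < 12 && (!(store(arr, acc, p - 9)[2] == -4)))
Before skip: store(arr, acc, p - 9)[3] <= -3 ==> (3*store(arr, acc, p - 9)[2] + acc < 12 && (!(store(arr, acc, p - 9)[2] == -4)))
Before arr[q] := acc + 3*p: store(store(arr, q, acc + 3*p), acc, p - 9)[3] <= -3 ==> (3*store(store(arr, q, acc + 3*p), acc, p - 9)[2] + acc < 12 && (!(store(store(arr, q, acc + 3*p), acc, p - 9)[2] == -4)))
Answer: WP = store(store(arr, q, acc + 3*p), acc, p - 9)[3] <= -3 ==> (3*store(store(arr, q, acc + 3*p), acc, p - 9)[2] + acc < 12 && (!(store(store(arr, q, acc + 3*p), acc, p - 9)[2] == -4)))


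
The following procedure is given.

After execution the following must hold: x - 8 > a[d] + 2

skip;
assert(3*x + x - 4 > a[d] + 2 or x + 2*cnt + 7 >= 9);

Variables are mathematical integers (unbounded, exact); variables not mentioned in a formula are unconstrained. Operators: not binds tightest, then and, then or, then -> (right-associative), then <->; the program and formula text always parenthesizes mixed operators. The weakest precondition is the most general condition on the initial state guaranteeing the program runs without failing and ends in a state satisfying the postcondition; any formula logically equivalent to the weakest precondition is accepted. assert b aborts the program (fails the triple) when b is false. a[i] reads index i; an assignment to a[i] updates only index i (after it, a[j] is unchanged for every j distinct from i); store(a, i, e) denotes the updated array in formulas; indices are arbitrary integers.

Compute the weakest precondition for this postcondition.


Working backward. After the program, the postcondition x - 8 > a[d] + 2 must hold; in canonical form it is x > a[d] + 10.
Before assert 3*x + x - 4 > a[d] + 2 or x + 2*cnt + 7 >= 9: (4*x > a[d] + 6 or 2*cnt + x >= 2) and x > a[d] + 10
Before skip: (4*x > a[d] + 6 or 2*cnt + x >= 2) and x > a[d] + 10
Answer: WP = (4*x > a[d] + 6 or 2*cnt + x >= 2) and x > a[d] + 10


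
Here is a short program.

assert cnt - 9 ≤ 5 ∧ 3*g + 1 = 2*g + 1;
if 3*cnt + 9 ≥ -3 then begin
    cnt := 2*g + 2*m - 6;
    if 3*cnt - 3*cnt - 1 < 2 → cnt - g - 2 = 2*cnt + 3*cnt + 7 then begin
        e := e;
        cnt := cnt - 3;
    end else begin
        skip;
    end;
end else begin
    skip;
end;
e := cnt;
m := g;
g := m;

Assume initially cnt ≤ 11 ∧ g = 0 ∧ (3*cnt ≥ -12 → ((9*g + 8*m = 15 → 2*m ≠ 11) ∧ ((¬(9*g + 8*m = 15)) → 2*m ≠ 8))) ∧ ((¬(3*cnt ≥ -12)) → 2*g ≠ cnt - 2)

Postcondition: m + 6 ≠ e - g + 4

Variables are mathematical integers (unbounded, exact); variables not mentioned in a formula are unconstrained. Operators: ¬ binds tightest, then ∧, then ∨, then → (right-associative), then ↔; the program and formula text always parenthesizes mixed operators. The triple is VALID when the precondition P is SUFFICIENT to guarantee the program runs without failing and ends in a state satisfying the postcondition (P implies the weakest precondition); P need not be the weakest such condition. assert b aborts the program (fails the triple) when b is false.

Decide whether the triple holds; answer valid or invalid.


Working backward. After the program, the postcondition m + 6 ≠ e - g + 4 must hold; in canonical form it is g + m ≠ e - 2.
Before g := m: 2*m ≠ e - 2
Before m := g: 2*g ≠ e - 2
Before e := cnt: 2*g ≠ cnt - 2
Then branch requires (9*g + 8*m = 15 → 2*m ≠ 11) ∧ ((¬(9*g + 8*m = 15)) → 2*m ≠ 8); else branch requires 2*g ≠ cnt - 2.
Before the if: (3*cnt ≥ -12 → ((9*g + 8*m = 15 → 2*m ≠ 11) ∧ ((¬(9*g + 8*m = 15)) → 2*m ≠ 8))) ∧ ((¬(3*cnt ≥ -12)) → 2*g ≠ cnt - 2)
Before assert cnt - 9 ≤ 5 ∧ 3*g + 1 = 2*g + 1: cnt ≤ 14 ∧ g = 0 ∧ (3*cnt ≥ -12 → ((9*g + 8*m = 15 → 2*m ≠ 11) ∧ ((¬(9*g + 8*m = 15)) → 2*m ≠ 8))) ∧ ((¬(3*cnt ≥ -12)) → 2*g ≠ cnt - 2)
The weakest precondition is cnt ≤ 14 ∧ g = 0 ∧ (3*cnt ≥ -12 → ((9*g + 8*m = 15 → 2*m ≠ 11) ∧ ((¬(9*g + 8*m = 15)) → 2*m ≠ 8))) ∧ ((¬(3*cnt ≥ -12)) → 2*g ≠ cnt - 2).
Check whether cnt ≤ 11 ∧ g = 0 ∧ (3*cnt ≥ -12 → ((9*g + 8*m = 15 → 2*m ≠ 11) ∧ ((¬(9*g + 8*m = 15)) → 2*m ≠ 8))) ∧ ((¬(3*cnt ≥ -12)) → 2*g ≠ cnt - 2) implies it.
Every state satisfying the precondition satisfies the weakest precondition: the implication holds.
Answer: valid


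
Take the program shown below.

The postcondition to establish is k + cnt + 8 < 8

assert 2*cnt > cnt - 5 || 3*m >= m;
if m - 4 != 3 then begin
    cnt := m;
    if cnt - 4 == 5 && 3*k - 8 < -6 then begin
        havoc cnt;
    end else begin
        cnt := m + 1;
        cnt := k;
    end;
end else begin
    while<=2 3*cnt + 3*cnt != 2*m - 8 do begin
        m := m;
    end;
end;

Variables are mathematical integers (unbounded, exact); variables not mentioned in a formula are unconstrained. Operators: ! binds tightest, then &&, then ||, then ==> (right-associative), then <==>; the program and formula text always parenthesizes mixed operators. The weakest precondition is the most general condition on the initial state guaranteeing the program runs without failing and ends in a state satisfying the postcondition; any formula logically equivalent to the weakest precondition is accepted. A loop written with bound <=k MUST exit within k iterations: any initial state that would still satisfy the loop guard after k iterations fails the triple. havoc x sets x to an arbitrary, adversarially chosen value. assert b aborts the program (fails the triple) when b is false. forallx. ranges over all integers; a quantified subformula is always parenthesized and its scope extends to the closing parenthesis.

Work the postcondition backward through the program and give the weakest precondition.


Working backward. After the program, the postcondition k + cnt + 8 < 8 must hold; in canonical form it is cnt + k < 0.
Then branch requires ((m == 9 && 3*k < 2) ==> (forall cnt_1. cnt_1 + k < 0)) && ((!(m == 9 && 3*k < 2)) ==> 2*k < 0); else branch requires (6*cnt != 2*m - 8 ==> ((6*cnt != 2*m - 8 ==> ((!(6*cnt != 2*m - 8)) && cnt + k < 0)) && ((!(6*cnt != 2*m - 8)) ==> cnt + k < 0))) && ((!(6*cnt != 2*m - 8)) ==> cnt + k < 0).
Before the if: (m != 7 ==> (((m == 9 && 3*k < 2) ==> (forall cnt_1. cnt_1 + k < 0)) && ((!(m == 9 && 3*k < 2)) ==> 2*k < 0))) && ((!(m != 7)) ==> ((6*cnt != 2*m - 8 ==> ((6*cnt != 2*m - 8 ==> ((!(6*cnt != 2*m - 8)) && cnt + k < 0)) && ((!(6*cnt != 2*m - 8)) ==> cnt + k < 0))) && ((!(6*cnt != 2*m - 8)) ==> cnt + k < 0)))
Before assert 2*cnt > cnt - 5 || 3*m >= m: (cnt > -5 || 2*m >= 0) && (m != 7 ==> (((m == 9 && 3*k < 2) ==> (forall cnt_1. cnt_1 + k < 0)) && ((!(m == 9 && 3*k < 2)) ==> 2*k < 0))) && ((!(m != 7)) ==> ((6*cnt != 2*m - 8 ==> ((6*cnt != 2*m - 8 ==> ((!(6*cnt != 2*m - 8)) && cnt + k < 0)) && ((!(6*cnt != 2*m - 8)) ==> cnt + k < 0))) && ((!(6*cnt != 2*m - 8)) ==> cnt + k < 0)))
Answer: WP = (cnt > -5 || 2*m >= 0) && (m != 7 ==> (((m == 9 && 3*k < 2) ==> (forall cnt_1. cnt_1 + k < 0)) && ((!(m == 9 && 3*k < 2)) ==> 2*k < 0))) && ((!(m != 7)) ==> ((6*cnt != 2*m - 8 ==> ((6*cnt != 2*m - 8 ==> ((!(6*cnt != 2*m - 8)) && cnt + k < 0)) && ((!(6*cnt != 2*m - 8)) ==> cnt + k < 0))) && ((!(6*cnt != 2*m - 8)) ==> cnt + k < 0)))


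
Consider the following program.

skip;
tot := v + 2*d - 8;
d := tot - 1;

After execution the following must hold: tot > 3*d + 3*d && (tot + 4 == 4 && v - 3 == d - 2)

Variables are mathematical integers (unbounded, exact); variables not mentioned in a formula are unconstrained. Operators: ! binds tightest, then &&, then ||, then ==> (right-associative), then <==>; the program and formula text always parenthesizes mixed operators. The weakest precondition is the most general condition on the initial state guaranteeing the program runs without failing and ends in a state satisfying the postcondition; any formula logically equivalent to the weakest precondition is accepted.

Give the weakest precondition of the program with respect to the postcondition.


Working backward. After the program, the postcondition tot > 3*d + 3*d && (tot + 4 == 4 && v - 3 == d - 2) must hold; in canonical form it is tot > 6*d && tot == 0 && v == d + 1.
Before d := tot - 1: 5*tot < 6 && tot == 0 && v == tot
Before tot := v + 2*d - 8: 10*d + 5*v < 46 && 2*d + v == 8 && 2*d == 8
Before skip: 10*d + 5*v < 46 && 2*d + v == 8 && 2*d == 8
Answer: WP = 10*d + 5*v < 46 && 2*d + v == 8 && 2*d == 8


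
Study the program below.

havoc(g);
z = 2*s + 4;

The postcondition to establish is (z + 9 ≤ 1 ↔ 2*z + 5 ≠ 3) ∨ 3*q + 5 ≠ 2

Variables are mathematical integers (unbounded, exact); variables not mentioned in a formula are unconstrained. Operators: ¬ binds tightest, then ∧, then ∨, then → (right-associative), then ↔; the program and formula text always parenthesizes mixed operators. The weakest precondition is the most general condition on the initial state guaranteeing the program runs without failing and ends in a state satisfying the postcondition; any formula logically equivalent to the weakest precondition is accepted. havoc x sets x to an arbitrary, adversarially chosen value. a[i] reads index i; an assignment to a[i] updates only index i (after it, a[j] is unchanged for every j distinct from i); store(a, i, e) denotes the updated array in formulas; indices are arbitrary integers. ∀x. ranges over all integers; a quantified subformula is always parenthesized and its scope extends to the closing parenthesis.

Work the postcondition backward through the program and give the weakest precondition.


Working backward. After the program, the postcondition (z + 9 ≤ 1 ↔ 2*z + 5 ≠ 3) ∨ 3*q + 5 ≠ 2 must hold; in canonical form it is (z ≤ -8 ↔ 2*z ≠ -2) ∨ 3*q ≠ -3.
Before z := 2*s + 4: (2*s ≤ -12 ↔ 4*s ≠ -10) ∨ 3*q ≠ -3
Before havoc g: (2*s ≤ -12 ↔ 4*s ≠ -10) ∨ 3*q ≠ -3
Answer: WP = (2*s ≤ -12 ↔ 4*s ≠ -10) ∨ 3*q ≠ -3


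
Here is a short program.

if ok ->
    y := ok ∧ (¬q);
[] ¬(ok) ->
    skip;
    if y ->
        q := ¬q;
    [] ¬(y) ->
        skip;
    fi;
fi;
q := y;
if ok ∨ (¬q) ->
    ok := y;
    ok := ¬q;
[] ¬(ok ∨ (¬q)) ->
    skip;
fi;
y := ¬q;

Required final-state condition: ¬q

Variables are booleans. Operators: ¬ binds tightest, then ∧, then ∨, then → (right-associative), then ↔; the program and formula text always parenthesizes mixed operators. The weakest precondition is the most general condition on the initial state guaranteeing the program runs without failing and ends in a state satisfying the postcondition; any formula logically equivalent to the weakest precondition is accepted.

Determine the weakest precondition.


Working backward. After the program, ¬q must hold.
Before y := ¬q: ¬q
Then branch requires ¬q; else branch requires ¬q.
Before the if: ((ok ∨ (¬q)) → (¬q)) ∧ ((¬(ok ∨ (¬q))) → (¬q))
Before q := y: ((ok ∨ (¬y)) → (¬y)) ∧ ((¬(ok ∨ (¬y))) → (¬y))
Then branch requires ((ok ∨ (¬(ok ∧ (¬q)))) → (¬(ok ∧ (¬q)))) ∧ ((¬(ok ∨ (¬(ok ∧ (¬q))))) → (¬(ok ∧ (¬q)))); else branch requires (y → (((ok ∨ (¬y)) → (¬y)) ∧ ((¬(ok ∨ (¬y))) → (¬y)))) ∧ ((¬y) → (((ok ∨ (¬y)) → (¬y)) ∧ ((¬(ok ∨ (¬y))) → (¬y)))).
Before the if: (ok → (((ok ∨ (¬(ok ∧ (¬q)))) → (¬(ok ∧ (¬q)))) ∧ ((¬(ok ∨ (¬(ok ∧ (¬q))))) → (¬(ok ∧ (¬q)))))) ∧ ((¬ok) → ((y → (((ok ∨ (¬y)) → (¬y)) ∧ ((¬(ok ∨ (¬y))) → (¬y)))) ∧ ((¬y) → (((ok ∨ (¬y)) → (¬y)) ∧ ((¬(ok ∨ (¬y))) → (¬y))))))
Answer: WP = (ok → (((ok ∨ (¬(ok ∧ (¬q)))) → (¬(ok ∧ (¬q)))) ∧ ((¬(ok ∨ (¬(ok ∧ (¬q))))) → (¬(ok ∧ (¬q)))))) ∧ ((¬ok) → ((y → (((ok ∨ (¬y)) → (¬y)) ∧ ((¬(ok ∨ (¬y))) → (¬y)))) ∧ ((¬y) → (((ok ∨ (¬y)) → (¬y)) ∧ ((¬(ok ∨ (¬y))) → (¬y))))))


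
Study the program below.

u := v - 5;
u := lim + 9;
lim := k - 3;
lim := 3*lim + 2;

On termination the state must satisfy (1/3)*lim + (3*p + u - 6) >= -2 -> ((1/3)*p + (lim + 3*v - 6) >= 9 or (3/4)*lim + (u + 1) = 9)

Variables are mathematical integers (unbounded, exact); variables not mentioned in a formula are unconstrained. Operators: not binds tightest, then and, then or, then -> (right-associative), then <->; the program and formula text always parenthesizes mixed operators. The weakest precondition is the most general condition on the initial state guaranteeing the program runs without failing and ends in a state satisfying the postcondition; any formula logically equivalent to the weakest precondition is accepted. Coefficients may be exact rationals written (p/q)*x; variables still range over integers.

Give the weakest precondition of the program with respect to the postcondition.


Working backward. After the program, the postcondition (1/3)*lim + (3*p + u - 6) >= -2 -> ((1/3)*p + (lim + 3*v - 6) >= 9 or (3/4)*lim + (u + 1) = 9) must hold; in canonical form it is (1/3)*lim + 3*p + u >= 4 -> (lim + (1/3)*p + 3*v >= 15 or (3/4)*lim + u = 8).
Before lim := 3*lim + 2: lim + 3*p + u >= 10/3 -> (3*lim + (1/3)*p + 3*v >= 13 or (9/4)*lim + u = 13/2)
Before lim := k - 3: k + 3*p + u >= 19/3 -> (3*k + (1/3)*p + 3*v >= 22 or (9/4)*k + u = 53/4)
Before u := lim + 9: k + lim + 3*p >= -8/3 -> (3*k + (1/3)*p + 3*v >= 22 or (9/4)*k + lim = 17/4)
Before u := v - 5: k + lim + 3*p >= -8/3 -> (3*k + (1/3)*p + 3*v >= 22 or (9/4)*k + lim = 17/4)
Answer: WP = k + lim + 3*p >= -8/3 -> (3*k + (1/3)*p + 3*v >= 22 or (9/4)*k + lim = 17/4)


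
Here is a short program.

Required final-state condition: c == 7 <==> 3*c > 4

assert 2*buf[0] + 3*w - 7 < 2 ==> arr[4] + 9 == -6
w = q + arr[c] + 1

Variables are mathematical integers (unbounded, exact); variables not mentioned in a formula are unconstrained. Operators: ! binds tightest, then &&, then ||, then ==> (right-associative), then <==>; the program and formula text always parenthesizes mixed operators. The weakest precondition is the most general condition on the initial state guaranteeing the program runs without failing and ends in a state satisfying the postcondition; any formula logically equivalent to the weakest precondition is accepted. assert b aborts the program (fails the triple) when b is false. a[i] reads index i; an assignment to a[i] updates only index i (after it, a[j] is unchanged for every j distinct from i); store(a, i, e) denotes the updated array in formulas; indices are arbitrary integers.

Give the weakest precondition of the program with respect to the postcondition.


Working backward. After the program, c == 7 <==> 3*c > 4 must hold.
Before w := q + arr[c] + 1: c == 7 <==> 3*c > 4
Before assert 2*buf[0] + 3*w - 7 < 2 ==> arr[4] + 9 == -6: (2*buf[0] + 3*w < 9 ==> arr[4] == -15) && (c == 7 <==> 3*c > 4)
Answer: WP = (2*buf[0] + 3*w < 9 ==> arr[4] == -15) && (c == 7 <==> 3*c > 4)


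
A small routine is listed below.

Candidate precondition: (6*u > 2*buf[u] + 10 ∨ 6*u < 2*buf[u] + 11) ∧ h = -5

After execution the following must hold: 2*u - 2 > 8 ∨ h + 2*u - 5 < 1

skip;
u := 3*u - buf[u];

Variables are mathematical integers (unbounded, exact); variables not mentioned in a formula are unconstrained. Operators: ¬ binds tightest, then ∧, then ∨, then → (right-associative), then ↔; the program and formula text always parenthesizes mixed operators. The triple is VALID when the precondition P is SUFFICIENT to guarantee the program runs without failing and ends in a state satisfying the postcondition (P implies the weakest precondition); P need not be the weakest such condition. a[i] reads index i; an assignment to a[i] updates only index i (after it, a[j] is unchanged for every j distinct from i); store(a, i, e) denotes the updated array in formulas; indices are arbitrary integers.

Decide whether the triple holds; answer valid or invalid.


Working backward. After the program, the postcondition 2*u - 2 > 8 ∨ h + 2*u - 5 < 1 must hold; in canonical form it is 2*u > 10 ∨ h + 2*u < 6.
Before u := 3*u - buf[u]: 6*u > 2*buf[u] + 10 ∨ h + 6*u < 2*buf[u] + 6
Before skip: 6*u > 2*buf[u] + 10 ∨ h + 6*u < 2*buf[u] + 6
The weakest precondition is 6*u > 2*buf[u] + 10 ∨ h + 6*u < 2*buf[u] + 6.
Check whether (6*u > 2*buf[u] + 10 ∨ 6*u < 2*buf[u] + 11) ∧ h = -5 implies it.
Every state satisfying the precondition satisfies the weakest precondition: the implication holds.
Answer: valid


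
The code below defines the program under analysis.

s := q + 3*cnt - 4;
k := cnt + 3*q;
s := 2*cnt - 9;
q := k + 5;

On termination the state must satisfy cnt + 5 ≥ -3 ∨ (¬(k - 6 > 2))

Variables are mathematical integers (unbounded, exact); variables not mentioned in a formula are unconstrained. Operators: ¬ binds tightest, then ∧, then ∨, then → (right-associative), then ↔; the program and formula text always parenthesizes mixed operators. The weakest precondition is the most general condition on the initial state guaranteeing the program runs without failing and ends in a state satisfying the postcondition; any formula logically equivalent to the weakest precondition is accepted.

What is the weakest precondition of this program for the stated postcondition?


Working backward. After the program, the postcondition cnt + 5 ≥ -3 ∨ (¬(k - 6 > 2)) must hold; in canonical form it is cnt ≥ -8 ∨ (¬(k > 8)).
Before q := k + 5: cnt ≥ -8 ∨ (¬(k > 8))
Before s := 2*cnt - 9: cnt ≥ -8 ∨ (¬(k > 8))
Before k := cnt + 3*q: cnt ≥ -8 ∨ (¬(cnt + 3*q > 8))
Before s := q + 3*cnt - 4: cnt ≥ -8 ∨ (¬(cnt + 3*q > 8))
Answer: WP = cnt ≥ -8 ∨ (¬(cnt + 3*q > 8))


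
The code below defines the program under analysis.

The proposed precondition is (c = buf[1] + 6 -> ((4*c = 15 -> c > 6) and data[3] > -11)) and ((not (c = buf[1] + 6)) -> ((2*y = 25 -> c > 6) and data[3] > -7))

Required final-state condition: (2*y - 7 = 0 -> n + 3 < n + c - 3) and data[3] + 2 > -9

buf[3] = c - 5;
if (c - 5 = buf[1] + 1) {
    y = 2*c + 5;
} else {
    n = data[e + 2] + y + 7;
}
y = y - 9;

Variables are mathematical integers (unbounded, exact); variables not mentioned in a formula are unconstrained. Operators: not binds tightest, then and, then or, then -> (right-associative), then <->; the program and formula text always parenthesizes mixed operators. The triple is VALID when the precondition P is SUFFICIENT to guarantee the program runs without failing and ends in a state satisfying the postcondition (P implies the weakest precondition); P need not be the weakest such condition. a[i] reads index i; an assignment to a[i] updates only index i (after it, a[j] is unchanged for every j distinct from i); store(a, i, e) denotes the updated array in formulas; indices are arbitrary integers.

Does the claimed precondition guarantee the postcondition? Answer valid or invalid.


Working backward. After the program, the postcondition (2*y - 7 = 0 -> n + 3 < n + c - 3) and data[3] + 2 > -9 must hold; in canonical form it is (2*y = 7 -> c > 6) and data[3] > -11.
Before y := y - 9: (2*y = 25 -> c > 6) and data[3] > -11
Then branch requires (4*c = 15 -> c > 6) and data[3] > -11; else branch requires (2*y = 25 -> c > 6) and data[3] > -11.
Before the if: (c = buf[1] + 6 -> ((4*c = 15 -> c > 6) and data[3] > -11)) and ((not (c = buf[1] + 6)) -> ((2*y = 25 -> c > 6) and data[3] > -11))
Before buf[3] := c - 5: (c = buf[1] + 6 -> ((4*c = 15 -> c > 6) and data[3] > -11)) and ((not (c = buf[1] + 6)) -> ((2*y = 25 -> c > 6) and data[3] > -11))
The weakest precondition is (c = buf[1] + 6 -> ((4*c = 15 -> c > 6) and data[3] > -11)) and ((not (c = buf[1] + 6)) -> ((2*y = 25 -> c > 6) and data[3] > -11)).
Check whether (c = buf[1] + 6 -> ((4*c = 15 -> c > 6) and data[3] > -11)) and ((not (c = buf[1] + 6)) -> ((2*y = 25 -> c > 6) and data[3] > -7)) implies it.
Every state satisfying the precondition satisfies the weakest precondition: the implication holds.
Answer: valid


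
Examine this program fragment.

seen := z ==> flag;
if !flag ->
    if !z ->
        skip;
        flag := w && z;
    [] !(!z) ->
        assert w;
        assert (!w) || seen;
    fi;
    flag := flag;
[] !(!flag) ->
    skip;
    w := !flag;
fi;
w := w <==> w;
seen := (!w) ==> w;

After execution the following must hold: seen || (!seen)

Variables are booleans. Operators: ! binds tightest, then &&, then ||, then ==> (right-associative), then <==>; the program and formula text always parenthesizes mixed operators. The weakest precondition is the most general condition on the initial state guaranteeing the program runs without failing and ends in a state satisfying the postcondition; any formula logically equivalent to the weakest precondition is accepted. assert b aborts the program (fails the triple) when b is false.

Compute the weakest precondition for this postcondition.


Working backward. After the program, the postcondition seen || (!seen) must hold; in canonical form it is true.
Before seen := (!w) ==> w: true
Before w := w <==> w: true
Then branch requires z ==> (w && ((!w) || seen)); else branch requires true.
Before the if: (!flag) ==> (z ==> (w && ((!w) || seen)))
Before seen := z ==> flag: (!flag) ==> (z ==> (w && ((!w) || (z ==> flag))))
Answer: WP = (!flag) ==> (z ==> (w && ((!w) || (z ==> flag))))


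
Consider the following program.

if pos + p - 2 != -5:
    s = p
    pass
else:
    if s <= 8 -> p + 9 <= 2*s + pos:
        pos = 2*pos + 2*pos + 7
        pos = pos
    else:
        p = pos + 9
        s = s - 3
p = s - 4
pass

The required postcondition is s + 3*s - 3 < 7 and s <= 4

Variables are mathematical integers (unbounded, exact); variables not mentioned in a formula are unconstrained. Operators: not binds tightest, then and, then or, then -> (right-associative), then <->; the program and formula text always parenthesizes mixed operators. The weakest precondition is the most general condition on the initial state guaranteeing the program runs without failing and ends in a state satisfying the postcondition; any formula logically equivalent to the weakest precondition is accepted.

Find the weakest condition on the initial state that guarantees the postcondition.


Working backward. After the program, the postcondition s + 3*s - 3 < 7 and s <= 4 must hold; in canonical form it is 4*s < 10 and s <= 4.
Before skip: 4*s < 10 and s <= 4
Before p := s - 4: 4*s < 10 and s <= 4
Then branch requires 4*p < 10 and p <= 4; else branch requires ((s <= 8 -> p <= pos + 2*s - 9) -> (4*s < 10 and s <= 4)) and ((not (s <= 8 -> p <= pos + 2*s - 9)) -> (4*s < 22 and s <= 7)).
Before the if: (p + pos != -3 -> (4*p < 10 and p <= 4)) and ((not (p + pos != -3)) -> (((s <= 8 -> p <= pos + 2*s - 9) -> (4*s < 10 and s <= 4)) and ((not (s <= 8 -> p <= pos + 2*s - 9)) -> (4*s < 22 and s <= 7))))
Answer: WP = (p + pos != -3 -> (4*p < 10 and p <= 4)) and ((not (p + pos != -3)) -> (((s <= 8 -> p <= pos + 2*s - 9) -> (4*s < 10 and s <= 4)) and ((not (s <= 8 -> p <= pos + 2*s - 9)) -> (4*s < 22 and s <= 7))))


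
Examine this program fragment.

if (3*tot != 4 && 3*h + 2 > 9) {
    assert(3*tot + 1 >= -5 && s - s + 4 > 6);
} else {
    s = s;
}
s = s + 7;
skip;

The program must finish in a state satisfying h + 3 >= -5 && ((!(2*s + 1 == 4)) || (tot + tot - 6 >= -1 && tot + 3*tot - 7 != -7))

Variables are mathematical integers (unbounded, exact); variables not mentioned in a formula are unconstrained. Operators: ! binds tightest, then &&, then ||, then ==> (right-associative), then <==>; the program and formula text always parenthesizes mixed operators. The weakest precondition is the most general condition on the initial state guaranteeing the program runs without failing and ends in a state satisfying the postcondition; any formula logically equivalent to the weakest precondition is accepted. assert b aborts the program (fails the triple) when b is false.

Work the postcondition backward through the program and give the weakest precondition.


Working backward. After the program, the postcondition h + 3 >= -5 && ((!(2*s + 1 == 4)) || (tot + tot - 6 >= -1 && tot + 3*tot - 7 != -7)) must hold; in canonical form it is h >= -8 && ((!(2*s == 3)) || (2*tot >= 5 && 4*tot != 0)).
Before skip: h >= -8 && ((!(2*s == 3)) || (2*tot >= 5 && 4*tot != 0))
Before s := s + 7: h >= -8 && ((!(2*s == -11)) || (2*tot >= 5 && 4*tot != 0))
Then branch requires false; else branch requires h >= -8 && ((!(2*s == -11)) || (2*tot >= 5 && 4*tot != 0)).
Before the if: (!(3*tot != 4 && 3*h > 7)) && ((!(3*tot != 4 && 3*h > 7)) ==> (h >= -8 && ((!(2*s == -11)) || (2*tot >= 5 && 4*tot != 0))))
Answer: WP = (!(3*tot != 4 && 3*h > 7)) && ((!(3*tot != 4 && 3*h > 7)) ==> (h >= -8 && ((!(2*s == -11)) || (2*tot >= 5 && 4*tot != 0))))


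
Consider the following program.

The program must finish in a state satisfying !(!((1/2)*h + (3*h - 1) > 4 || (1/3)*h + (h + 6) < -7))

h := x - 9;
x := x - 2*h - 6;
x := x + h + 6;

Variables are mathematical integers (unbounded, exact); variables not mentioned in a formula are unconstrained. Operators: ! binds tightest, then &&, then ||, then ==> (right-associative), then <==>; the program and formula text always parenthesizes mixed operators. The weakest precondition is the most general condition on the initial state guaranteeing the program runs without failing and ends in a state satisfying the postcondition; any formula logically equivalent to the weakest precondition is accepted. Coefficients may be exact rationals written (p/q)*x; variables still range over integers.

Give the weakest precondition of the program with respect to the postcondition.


Working backward. After the program, the postcondition !(!((1/2)*h + (3*h - 1) > 4 || (1/3)*h + (h + 6) < -7)) must hold; in canonical form it is (7/2)*h > 5 || (4/3)*h < -13.
Before x := x + h + 6: (7/2)*h > 5 || (4/3)*h < -13
Before x := x - 2*h - 6: (7/2)*h > 5 || (4/3)*h < -13
Before h := x - 9: (7/2)*x > 73/2 || (4/3)*x < -1
Answer: WP = (7/2)*x > 73/2 || (4/3)*x < -1


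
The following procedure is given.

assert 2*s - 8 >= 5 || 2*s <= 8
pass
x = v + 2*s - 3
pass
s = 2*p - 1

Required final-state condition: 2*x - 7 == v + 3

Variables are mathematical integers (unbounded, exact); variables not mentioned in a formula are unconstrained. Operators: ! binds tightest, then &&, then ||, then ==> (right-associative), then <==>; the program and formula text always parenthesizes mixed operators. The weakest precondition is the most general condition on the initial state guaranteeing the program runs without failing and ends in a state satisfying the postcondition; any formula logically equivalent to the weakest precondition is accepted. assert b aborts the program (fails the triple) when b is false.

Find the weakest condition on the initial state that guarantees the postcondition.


Working backward. After the program, the postcondition 2*x - 7 == v + 3 must hold; in canonical form it is 2*x == v + 10.
Before s := 2*p - 1: 2*x == v + 10
Before skip: 2*x == v + 10
Before x := v + 2*s - 3: 4*s + v == 16
Before skip: 4*s + v == 16
Before assert 2*s - 8 >= 5 || 2*s <= 8: (2*s >= 13 || 2*s <= 8) && 4*s + v == 16
Answer: WP = (2*s >= 13 || 2*s <= 8) && 4*s + v == 16


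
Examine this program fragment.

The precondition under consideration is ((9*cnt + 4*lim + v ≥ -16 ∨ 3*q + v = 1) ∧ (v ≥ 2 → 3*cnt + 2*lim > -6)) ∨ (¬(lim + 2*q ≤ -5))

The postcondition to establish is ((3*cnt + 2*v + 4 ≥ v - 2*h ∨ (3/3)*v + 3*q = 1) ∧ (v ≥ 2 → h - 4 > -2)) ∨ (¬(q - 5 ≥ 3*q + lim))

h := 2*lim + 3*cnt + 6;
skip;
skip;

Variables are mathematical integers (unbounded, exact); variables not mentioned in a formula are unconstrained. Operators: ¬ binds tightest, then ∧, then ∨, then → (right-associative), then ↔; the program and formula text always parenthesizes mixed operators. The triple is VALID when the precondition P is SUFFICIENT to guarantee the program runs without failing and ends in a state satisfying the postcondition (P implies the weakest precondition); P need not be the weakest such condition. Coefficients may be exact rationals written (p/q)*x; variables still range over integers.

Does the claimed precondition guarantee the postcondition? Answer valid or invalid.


Working backward. After the program, the postcondition ((3*cnt + 2*v + 4 ≥ v - 2*h ∨ (3/3)*v + 3*q = 1) ∧ (v ≥ 2 → h - 4 > -2)) ∨ (¬(q - 5 ≥ 3*q + lim)) must hold; in canonical form it is ((3*cnt + 2*h + v ≥ -4 ∨ 3*q + v = 1) ∧ (v ≥ 2 → h > 2)) ∨ (¬(lim + 2*q ≤ -5)).
Before skip: ((3*cnt + 2*h + v ≥ -4 ∨ 3*q + v = 1) ∧ (v ≥ 2 → h > 2)) ∨ (¬(lim + 2*q ≤ -5))
Before skip: ((3*cnt + 2*h + v ≥ -4 ∨ 3*q + v = 1) ∧ (v ≥ 2 → h > 2)) ∨ (¬(lim + 2*q ≤ -5))
Before h := 2*lim + 3*cnt + 6: ((9*cnt + 4*lim + v ≥ -16 ∨ 3*q + v = 1) ∧ (v ≥ 2 → 3*cnt + 2*lim > -4)) ∨ (¬(lim + 2*q ≤ -5))
The weakest precondition is ((9*cnt + 4*lim + v ≥ -16 ∨ 3*q + v = 1) ∧ (v ≥ 2 → 3*cnt + 2*lim > -4)) ∨ (¬(lim + 2*q ≤ -5)).
Check whether ((9*cnt + 4*lim + v ≥ -16 ∨ 3*q + v = 1) ∧ (v ≥ 2 → 3*cnt + 2*lim > -6)) ∨ (¬(lim + 2*q ≤ -5)) implies it.
Countermodel: at the initial state cnt = -2, lim = 1, q = -3, v = 2, the precondition holds but the weakest precondition fails.
Answer: invalid
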